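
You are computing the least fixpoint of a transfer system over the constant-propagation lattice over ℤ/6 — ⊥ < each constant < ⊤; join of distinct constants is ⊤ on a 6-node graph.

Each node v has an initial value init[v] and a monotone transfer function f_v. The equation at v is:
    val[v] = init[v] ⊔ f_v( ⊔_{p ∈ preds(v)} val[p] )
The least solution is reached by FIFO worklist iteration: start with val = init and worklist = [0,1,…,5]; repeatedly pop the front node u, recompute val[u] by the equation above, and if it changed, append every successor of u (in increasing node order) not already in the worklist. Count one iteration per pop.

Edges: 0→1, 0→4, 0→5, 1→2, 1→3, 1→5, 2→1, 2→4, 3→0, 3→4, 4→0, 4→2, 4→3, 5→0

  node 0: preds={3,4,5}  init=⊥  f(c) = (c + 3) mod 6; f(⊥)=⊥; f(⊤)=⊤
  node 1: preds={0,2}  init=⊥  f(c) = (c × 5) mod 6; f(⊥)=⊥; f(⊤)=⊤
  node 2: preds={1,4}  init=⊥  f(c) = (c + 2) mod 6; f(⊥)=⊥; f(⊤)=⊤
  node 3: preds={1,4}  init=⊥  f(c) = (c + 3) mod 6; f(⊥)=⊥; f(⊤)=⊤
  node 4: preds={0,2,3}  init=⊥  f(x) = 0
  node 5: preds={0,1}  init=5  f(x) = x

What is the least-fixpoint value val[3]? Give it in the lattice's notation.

Iteration log — 14 steps:
  step 1. node 0  ⊔preds=5  new=2  old=⊥  +wl: 
  step 2. node 1  ⊔preds=2  new=4  old=⊥  +wl: 
  step 3. node 2  ⊔preds=4  new=0  old=⊥  +wl: 1
  step 4. node 3  ⊔preds=4  new=1  old=⊥  +wl: 0
  step 5. node 4  ⊔preds=⊤  new=0  old=⊥  +wl: 2,3
  step 6. node 5  ⊔preds=⊤  new=⊤  old=5  +wl: 
  step 7. node 1  ⊔preds=⊤  new=⊤  old=4  +wl: 5
  step 8. node 0  ⊔preds=⊤  new=⊤  old=2  +wl: 1,4
  step 9. node 2  ⊔preds=⊤  new=⊤  old=0  +wl: 
  step 10. node 3  ⊔preds=⊤  new=⊤  old=1  +wl: 0
  step 11. node 5  ⊔preds=⊤  new=⊤  stable
  step 12. node 1  ⊔preds=⊤  new=⊤  stable
  step 13. node 4  ⊔preds=⊤  new=0  stable
  step 14. node 0  ⊔preds=⊤  new=⊤  stable

Least fixpoint reached:
  node 0: ⊤
  node 1: ⊤
  node 2: ⊤
  node 3: ⊤
  node 4: 0
  node 5: ⊤

⊤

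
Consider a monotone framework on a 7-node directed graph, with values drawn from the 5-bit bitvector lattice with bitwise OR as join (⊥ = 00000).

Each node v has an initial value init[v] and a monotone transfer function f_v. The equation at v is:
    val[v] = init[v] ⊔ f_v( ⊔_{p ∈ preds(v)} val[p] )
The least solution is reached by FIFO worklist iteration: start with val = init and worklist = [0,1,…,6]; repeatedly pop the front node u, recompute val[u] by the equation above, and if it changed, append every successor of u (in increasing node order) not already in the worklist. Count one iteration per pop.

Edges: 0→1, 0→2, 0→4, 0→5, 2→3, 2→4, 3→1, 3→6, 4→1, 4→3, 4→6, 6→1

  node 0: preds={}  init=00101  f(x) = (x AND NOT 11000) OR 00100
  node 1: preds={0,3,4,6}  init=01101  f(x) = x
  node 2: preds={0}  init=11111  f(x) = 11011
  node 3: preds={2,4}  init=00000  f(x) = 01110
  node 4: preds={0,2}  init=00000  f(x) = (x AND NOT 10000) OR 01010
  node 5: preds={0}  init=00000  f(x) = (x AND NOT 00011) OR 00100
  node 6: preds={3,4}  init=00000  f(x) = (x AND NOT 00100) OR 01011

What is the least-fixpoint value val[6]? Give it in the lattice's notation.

01011

Worklist (9 pops):
  #1 pop 0: in=00000 → 00101 (no change)
  #2 pop 1: in=00101 → 01101 (no change)
  #3 pop 2: in=00101 → 11111 (no change)
  #4 pop 3: in=11111 → 01110 (was 00000); enqueue [1]
  #5 pop 4: in=11111 → 01111 (was 00000); enqueue [3]
  #6 pop 5: in=00101 → 00100 (was 00000); enqueue []
  #7 pop 6: in=01111 → 01011 (was 00000); enqueue []
  #8 pop 1: in=01111 → 01111 (was 01101); enqueue []
  #9 pop 3: in=11111 → 01110 (no change)

Fixpoint:
  val[0] = 00101
  val[1] = 01111
  val[2] = 11111
  val[3] = 01110
  val[4] = 01111
  val[5] = 00100
  val[6] = 01011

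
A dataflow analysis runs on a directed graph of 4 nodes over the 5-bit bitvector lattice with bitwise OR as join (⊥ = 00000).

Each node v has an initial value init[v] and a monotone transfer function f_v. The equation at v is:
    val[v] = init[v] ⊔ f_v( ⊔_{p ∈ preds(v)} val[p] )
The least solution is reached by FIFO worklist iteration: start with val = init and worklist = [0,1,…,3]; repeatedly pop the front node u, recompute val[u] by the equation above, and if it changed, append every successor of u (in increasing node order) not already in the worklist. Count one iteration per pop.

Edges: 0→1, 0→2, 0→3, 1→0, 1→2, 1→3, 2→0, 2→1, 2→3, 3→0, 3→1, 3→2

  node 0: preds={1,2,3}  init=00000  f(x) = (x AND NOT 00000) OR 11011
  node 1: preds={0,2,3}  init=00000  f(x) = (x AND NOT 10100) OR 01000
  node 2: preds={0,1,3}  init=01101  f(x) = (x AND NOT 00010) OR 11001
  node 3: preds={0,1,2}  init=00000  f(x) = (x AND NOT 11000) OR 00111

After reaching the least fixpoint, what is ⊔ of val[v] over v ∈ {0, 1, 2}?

11111

Worklist (7 pops):
  #1 pop 0: in=01101 → 11111 (was 00000); enqueue []
  #2 pop 1: in=11111 → 01011 (was 00000); enqueue [0]
  #3 pop 2: in=11111 → 11101 (was 01101); enqueue [1]
  #4 pop 3: in=11111 → 00111 (was 00000); enqueue [2]
  #5 pop 0: in=11111 → 11111 (no change)
  #6 pop 1: in=11111 → 01011 (no change)
  #7 pop 2: in=11111 → 11101 (no change)

Fixpoint:
  val[0] = 11111
  val[1] = 01011
  val[2] = 11101
  val[3] = 00111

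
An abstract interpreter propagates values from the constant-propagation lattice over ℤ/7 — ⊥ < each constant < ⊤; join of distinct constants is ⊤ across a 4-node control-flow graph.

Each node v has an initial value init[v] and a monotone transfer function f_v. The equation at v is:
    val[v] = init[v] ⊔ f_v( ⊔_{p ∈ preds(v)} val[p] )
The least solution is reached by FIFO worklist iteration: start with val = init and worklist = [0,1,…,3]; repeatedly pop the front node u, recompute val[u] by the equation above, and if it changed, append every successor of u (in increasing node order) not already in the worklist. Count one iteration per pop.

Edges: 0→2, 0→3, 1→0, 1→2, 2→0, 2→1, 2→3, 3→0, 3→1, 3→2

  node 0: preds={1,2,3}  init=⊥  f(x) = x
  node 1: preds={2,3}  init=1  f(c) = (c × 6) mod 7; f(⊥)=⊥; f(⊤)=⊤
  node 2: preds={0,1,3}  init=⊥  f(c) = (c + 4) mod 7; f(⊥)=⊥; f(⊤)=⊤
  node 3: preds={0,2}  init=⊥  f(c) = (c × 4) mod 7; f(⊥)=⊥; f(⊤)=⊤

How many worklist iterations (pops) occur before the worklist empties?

10

Worklist (10 pops):
  #1 pop 0: in=1 → 1 (was ⊥); enqueue []
  #2 pop 1: in=⊥ → 1 (no change)
  #3 pop 2: in=1 → 5 (was ⊥); enqueue [0,1]
  #4 pop 3: in=⊤ → ⊤ (was ⊥); enqueue [2]
  #5 pop 0: in=⊤ → ⊤ (was 1); enqueue [3]
  #6 pop 1: in=⊤ → ⊤ (was 1); enqueue [0]
  #7 pop 2: in=⊤ → ⊤ (was 5); enqueue [1]
  #8 pop 3: in=⊤ → ⊤ (no change)
  #9 pop 0: in=⊤ → ⊤ (no change)
  #10 pop 1: in=⊤ → ⊤ (no change)

Fixpoint:
  val[0] = ⊤
  val[1] = ⊤
  val[2] = ⊤
  val[3] = ⊤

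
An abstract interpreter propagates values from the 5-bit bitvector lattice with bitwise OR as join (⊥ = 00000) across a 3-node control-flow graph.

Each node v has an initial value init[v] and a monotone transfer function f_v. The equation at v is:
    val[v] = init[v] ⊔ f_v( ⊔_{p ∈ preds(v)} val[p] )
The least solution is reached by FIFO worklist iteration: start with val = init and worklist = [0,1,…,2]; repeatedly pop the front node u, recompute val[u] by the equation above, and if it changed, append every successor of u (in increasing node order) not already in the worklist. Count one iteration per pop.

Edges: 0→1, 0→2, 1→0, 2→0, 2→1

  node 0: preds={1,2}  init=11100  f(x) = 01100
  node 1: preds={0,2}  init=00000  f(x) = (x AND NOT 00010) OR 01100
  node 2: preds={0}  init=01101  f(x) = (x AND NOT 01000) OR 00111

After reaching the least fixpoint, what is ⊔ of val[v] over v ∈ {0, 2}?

11111

Worklist (5 pops):
  #1 pop 0: in=01101 → 11100 (no change)
  #2 pop 1: in=11101 → 11101 (was 00000); enqueue [0]
  #3 pop 2: in=11100 → 11111 (was 01101); enqueue [1]
  #4 pop 0: in=11111 → 11100 (no change)
  #5 pop 1: in=11111 → 11101 (no change)

Fixpoint:
  val[0] = 11100
  val[1] = 11101
  val[2] = 11111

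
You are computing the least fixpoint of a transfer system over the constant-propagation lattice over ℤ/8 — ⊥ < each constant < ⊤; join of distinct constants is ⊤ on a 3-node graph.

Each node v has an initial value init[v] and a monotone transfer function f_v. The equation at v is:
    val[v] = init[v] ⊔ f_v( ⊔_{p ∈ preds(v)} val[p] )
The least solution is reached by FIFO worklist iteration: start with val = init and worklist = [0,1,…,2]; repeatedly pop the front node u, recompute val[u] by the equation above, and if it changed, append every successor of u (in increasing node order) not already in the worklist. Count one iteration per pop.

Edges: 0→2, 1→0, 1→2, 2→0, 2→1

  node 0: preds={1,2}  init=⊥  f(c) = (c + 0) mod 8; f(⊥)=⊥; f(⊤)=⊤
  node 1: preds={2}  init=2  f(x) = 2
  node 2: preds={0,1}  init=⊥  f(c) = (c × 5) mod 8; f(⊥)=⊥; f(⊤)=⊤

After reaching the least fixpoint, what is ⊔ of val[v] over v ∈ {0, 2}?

2

Trace (5 dequeues):
  [1] u=0 | in 2 | out 2 | prev ⊥ | push {}
  [2] u=1 | in ⊥ | out 2 | ==
  [3] u=2 | in 2 | out 2 | prev ⊥ | push {0,1}
  [4] u=0 | in 2 | out 2 | ==
  [5] u=1 | in 2 | out 2 | ==

Converged values:
  [0] 2
  [1] 2
  [2] 2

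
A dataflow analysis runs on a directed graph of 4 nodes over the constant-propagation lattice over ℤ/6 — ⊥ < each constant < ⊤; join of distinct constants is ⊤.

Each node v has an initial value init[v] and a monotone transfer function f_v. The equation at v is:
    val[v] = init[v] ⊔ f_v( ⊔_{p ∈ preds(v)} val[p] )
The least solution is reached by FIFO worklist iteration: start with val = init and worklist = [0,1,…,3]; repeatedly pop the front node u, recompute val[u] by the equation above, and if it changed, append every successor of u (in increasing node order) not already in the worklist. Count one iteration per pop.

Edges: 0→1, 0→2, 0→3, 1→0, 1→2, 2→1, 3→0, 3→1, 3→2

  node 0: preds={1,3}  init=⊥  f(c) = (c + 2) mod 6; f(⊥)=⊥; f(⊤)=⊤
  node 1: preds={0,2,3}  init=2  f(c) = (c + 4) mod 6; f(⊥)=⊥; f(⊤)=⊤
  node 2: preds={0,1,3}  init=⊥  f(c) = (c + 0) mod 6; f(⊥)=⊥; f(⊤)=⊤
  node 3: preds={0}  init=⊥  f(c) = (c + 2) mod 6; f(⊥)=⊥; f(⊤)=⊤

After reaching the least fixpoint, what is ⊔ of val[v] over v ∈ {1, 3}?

⊤

Trace (12 dequeues):
  [1] u=0 | in 2 | out 4 | prev ⊥ | push {}
  [2] u=1 | in 4 | out 2 | ==
  [3] u=2 | in ⊤ | out ⊤ | prev ⊥ | push {1}
  [4] u=3 | in 4 | out 0 | prev ⊥ | push {0,2}
  [5] u=1 | in ⊤ | out ⊤ | prev 2 | push {}
  [6] u=0 | in ⊤ | out ⊤ | prev 4 | push {1,3}
  [7] u=2 | in ⊤ | out ⊤ | ==
  [8] u=1 | in ⊤ | out ⊤ | ==
  [9] u=3 | in ⊤ | out ⊤ | prev 0 | push {0,1,2}
  [10] u=0 | in ⊤ | out ⊤ | ==
  [11] u=1 | in ⊤ | out ⊤ | ==
  [12] u=2 | in ⊤ | out ⊤ | ==

Converged values:
  [0] ⊤
  [1] ⊤
  [2] ⊤
  [3] ⊤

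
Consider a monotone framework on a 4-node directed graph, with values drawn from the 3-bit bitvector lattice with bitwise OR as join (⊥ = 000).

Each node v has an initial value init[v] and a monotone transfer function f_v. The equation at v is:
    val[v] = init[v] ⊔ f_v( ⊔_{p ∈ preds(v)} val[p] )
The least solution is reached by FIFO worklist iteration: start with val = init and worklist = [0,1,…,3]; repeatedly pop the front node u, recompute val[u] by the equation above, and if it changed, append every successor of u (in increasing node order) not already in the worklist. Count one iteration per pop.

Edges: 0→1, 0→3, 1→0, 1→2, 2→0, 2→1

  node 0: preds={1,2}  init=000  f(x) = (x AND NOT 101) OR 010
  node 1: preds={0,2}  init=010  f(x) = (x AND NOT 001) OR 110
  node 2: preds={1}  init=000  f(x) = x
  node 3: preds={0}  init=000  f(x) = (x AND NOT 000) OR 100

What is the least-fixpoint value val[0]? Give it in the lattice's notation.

Trace (6 dequeues):
  [1] u=0 | in 010 | out 010 | prev 000 | push {}
  [2] u=1 | in 010 | out 110 | prev 010 | push {0}
  [3] u=2 | in 110 | out 110 | prev 000 | push {1}
  [4] u=3 | in 010 | out 110 | prev 000 | push {}
  [5] u=0 | in 110 | out 010 | ==
  [6] u=1 | in 110 | out 110 | ==

Converged values:
  [0] 010
  [1] 110
  [2] 110
  [3] 110

010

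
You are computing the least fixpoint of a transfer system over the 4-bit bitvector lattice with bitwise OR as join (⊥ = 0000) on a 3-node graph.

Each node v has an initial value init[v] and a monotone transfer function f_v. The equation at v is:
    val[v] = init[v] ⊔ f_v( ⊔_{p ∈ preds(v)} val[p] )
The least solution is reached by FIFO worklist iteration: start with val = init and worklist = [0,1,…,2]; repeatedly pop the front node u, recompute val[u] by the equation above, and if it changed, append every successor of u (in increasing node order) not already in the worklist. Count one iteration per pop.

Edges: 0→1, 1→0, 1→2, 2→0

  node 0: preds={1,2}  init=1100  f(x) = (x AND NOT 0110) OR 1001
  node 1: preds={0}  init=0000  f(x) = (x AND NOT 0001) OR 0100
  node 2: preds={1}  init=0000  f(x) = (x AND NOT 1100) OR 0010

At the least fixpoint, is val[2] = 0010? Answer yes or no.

Trace (4 dequeues):
  [1] u=0 | in 0000 | out 1101 | prev 1100 | push {}
  [2] u=1 | in 1101 | out 1100 | prev 0000 | push {0}
  [3] u=2 | in 1100 | out 0010 | prev 0000 | push {}
  [4] u=0 | in 1110 | out 1101 | ==

Converged values:
  [0] 1101
  [1] 1100
  [2] 0010

yes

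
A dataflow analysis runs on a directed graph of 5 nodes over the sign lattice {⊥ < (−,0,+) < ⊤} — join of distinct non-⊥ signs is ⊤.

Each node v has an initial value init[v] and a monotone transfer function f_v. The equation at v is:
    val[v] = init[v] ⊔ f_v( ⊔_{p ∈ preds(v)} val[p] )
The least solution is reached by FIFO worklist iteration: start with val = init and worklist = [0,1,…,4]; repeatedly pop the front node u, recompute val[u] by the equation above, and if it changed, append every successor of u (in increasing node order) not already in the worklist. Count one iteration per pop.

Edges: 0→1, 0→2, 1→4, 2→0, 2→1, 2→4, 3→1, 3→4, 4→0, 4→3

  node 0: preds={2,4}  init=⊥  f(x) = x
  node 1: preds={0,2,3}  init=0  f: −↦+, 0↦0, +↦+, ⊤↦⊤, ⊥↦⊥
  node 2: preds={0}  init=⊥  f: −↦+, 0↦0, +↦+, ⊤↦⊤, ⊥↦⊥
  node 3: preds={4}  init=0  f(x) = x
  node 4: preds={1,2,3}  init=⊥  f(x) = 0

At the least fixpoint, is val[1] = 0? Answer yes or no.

yes

Worklist (12 pops):
  #1 pop 0: in=⊥ → ⊥ (no change)
  #2 pop 1: in=0 → 0 (no change)
  #3 pop 2: in=⊥ → ⊥ (no change)
  #4 pop 3: in=⊥ → 0 (no change)
  #5 pop 4: in=0 → 0 (was ⊥); enqueue [0,3]
  #6 pop 0: in=0 → 0 (was ⊥); enqueue [1,2]
  #7 pop 3: in=0 → 0 (no change)
  #8 pop 1: in=0 → 0 (no change)
  #9 pop 2: in=0 → 0 (was ⊥); enqueue [0,1,4]
  #10 pop 0: in=0 → 0 (no change)
  #11 pop 1: in=0 → 0 (no change)
  #12 pop 4: in=0 → 0 (no change)

Fixpoint:
  val[0] = 0
  val[1] = 0
  val[2] = 0
  val[3] = 0
  val[4] = 0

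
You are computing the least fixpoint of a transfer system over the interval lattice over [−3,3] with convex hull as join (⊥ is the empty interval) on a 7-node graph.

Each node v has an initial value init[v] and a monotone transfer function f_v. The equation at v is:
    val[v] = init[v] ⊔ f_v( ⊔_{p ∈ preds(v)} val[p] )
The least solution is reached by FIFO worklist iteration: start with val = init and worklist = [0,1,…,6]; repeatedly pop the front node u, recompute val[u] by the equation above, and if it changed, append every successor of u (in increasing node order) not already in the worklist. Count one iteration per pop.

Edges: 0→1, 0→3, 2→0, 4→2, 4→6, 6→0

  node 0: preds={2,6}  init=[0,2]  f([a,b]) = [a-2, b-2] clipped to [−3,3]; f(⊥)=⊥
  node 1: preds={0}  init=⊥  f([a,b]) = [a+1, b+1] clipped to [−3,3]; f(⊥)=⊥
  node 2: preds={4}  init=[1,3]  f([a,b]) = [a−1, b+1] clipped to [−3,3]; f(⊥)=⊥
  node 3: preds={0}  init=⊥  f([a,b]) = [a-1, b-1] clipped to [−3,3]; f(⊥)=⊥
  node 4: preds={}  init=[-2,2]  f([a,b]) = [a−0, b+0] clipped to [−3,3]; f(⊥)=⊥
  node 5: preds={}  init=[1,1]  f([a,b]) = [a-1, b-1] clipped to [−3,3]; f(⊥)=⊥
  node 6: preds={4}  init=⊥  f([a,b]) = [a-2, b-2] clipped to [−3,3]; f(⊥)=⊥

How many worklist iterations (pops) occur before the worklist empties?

10

Iteration log — 10 steps:
  step 1. node 0  ⊔preds=[1,3]  new=[-1,2]  old=[0,2]  +wl: 
  step 2. node 1  ⊔preds=[-1,2]  new=[0,3]  old=⊥  +wl: 
  step 3. node 2  ⊔preds=[-2,2]  new=[-3,3]  old=[1,3]  +wl: 0
  step 4. node 3  ⊔preds=[-1,2]  new=[-2,1]  old=⊥  +wl: 
  step 5. node 4  ⊔preds=⊥  new=[-2,2]  stable
  step 6. node 5  ⊔preds=⊥  new=[1,1]  stable
  step 7. node 6  ⊔preds=[-2,2]  new=[-3,0]  old=⊥  +wl: 
  step 8. node 0  ⊔preds=[-3,3]  new=[-3,2]  old=[-1,2]  +wl: 1,3
  step 9. node 1  ⊔preds=[-3,2]  new=[-2,3]  old=[0,3]  +wl: 
  step 10. node 3  ⊔preds=[-3,2]  new=[-3,1]  old=[-2,1]  +wl: 

Least fixpoint reached:
  node 0: [-3,2]
  node 1: [-2,3]
  node 2: [-3,3]
  node 3: [-3,1]
  node 4: [-2,2]
  node 5: [1,1]
  node 6: [-3,0]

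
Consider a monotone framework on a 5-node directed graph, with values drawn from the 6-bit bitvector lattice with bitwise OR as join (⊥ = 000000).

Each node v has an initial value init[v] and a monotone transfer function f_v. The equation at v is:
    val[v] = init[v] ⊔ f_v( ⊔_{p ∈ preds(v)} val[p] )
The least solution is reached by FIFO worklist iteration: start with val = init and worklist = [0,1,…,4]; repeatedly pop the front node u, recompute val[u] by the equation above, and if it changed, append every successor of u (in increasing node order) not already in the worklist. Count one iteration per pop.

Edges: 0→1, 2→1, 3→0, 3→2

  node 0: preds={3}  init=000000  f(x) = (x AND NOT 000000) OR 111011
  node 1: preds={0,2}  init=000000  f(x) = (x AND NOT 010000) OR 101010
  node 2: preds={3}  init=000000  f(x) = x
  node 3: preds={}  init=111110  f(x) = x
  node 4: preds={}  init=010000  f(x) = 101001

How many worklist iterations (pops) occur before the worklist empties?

Iteration log — 6 steps:
  step 1. node 0  ⊔preds=111110  new=111111  old=000000  +wl: 
  step 2. node 1  ⊔preds=111111  new=101111  old=000000  +wl: 
  step 3. node 2  ⊔preds=111110  new=111110  old=000000  +wl: 1
  step 4. node 3  ⊔preds=000000  new=111110  stable
  step 5. node 4  ⊔preds=000000  new=111001  old=010000  +wl: 
  step 6. node 1  ⊔preds=111111  new=101111  stable

Least fixpoint reached:
  node 0: 111111
  node 1: 101111
  node 2: 111110
  node 3: 111110
  node 4: 111001

6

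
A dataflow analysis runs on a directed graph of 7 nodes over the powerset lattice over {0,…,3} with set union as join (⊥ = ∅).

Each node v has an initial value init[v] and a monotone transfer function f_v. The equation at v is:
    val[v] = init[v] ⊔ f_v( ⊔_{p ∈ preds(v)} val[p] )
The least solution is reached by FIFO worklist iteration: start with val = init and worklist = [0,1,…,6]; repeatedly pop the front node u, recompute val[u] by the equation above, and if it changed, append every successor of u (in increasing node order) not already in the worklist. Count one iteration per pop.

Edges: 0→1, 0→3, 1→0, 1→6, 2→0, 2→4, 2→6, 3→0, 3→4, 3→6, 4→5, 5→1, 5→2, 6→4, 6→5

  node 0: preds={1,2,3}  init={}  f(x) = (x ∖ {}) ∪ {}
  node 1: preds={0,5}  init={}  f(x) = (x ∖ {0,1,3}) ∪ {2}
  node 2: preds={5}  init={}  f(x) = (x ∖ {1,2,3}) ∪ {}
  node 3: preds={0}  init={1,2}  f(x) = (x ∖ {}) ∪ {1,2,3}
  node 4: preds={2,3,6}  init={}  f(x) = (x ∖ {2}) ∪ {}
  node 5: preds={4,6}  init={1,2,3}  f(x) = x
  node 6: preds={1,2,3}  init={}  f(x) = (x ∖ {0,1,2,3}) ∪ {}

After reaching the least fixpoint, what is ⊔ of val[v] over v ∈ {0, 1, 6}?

Iteration log — 10 steps:
  step 1. node 0  ⊔preds={1,2}  new={1,2}  old={}  +wl: 
  step 2. node 1  ⊔preds={1,2,3}  new={2}  old={}  +wl: 0
  step 3. node 2  ⊔preds={1,2,3}  new={}  stable
  step 4. node 3  ⊔preds={1,2}  new={1,2,3}  old={1,2}  +wl: 
  step 5. node 4  ⊔preds={1,2,3}  new={1,3}  old={}  +wl: 
  step 6. node 5  ⊔preds={1,3}  new={1,2,3}  stable
  step 7. node 6  ⊔preds={1,2,3}  new={}  stable
  step 8. node 0  ⊔preds={1,2,3}  new={1,2,3}  old={1,2}  +wl: 1,3
  step 9. node 1  ⊔preds={1,2,3}  new={2}  stable
  step 10. node 3  ⊔preds={1,2,3}  new={1,2,3}  stable

Least fixpoint reached:
  node 0: {1,2,3}
  node 1: {2}
  node 2: {}
  node 3: {1,2,3}
  node 4: {1,3}
  node 5: {1,2,3}
  node 6: {}

{1,2,3}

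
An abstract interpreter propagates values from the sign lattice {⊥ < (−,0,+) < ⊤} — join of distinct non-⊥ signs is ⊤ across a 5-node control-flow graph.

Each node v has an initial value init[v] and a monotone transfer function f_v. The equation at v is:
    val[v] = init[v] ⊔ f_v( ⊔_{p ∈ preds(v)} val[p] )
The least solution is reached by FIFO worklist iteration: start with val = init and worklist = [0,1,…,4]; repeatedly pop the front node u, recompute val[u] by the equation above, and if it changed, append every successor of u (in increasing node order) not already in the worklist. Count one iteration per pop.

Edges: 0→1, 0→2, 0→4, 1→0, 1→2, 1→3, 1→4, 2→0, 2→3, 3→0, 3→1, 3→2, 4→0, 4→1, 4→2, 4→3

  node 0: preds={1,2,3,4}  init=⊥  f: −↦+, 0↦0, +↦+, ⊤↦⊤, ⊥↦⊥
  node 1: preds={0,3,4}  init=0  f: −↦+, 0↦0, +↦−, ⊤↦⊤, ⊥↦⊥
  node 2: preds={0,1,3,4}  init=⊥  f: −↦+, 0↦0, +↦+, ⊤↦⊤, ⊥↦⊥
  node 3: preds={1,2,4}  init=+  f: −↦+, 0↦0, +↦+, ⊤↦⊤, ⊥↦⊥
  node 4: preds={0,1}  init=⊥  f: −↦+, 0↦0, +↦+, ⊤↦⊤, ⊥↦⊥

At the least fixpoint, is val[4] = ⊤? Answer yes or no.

yes

Trace (9 dequeues):
  [1] u=0 | in ⊤ | out ⊤ | prev ⊥ | push {}
  [2] u=1 | in ⊤ | out ⊤ | prev 0 | push {0}
  [3] u=2 | in ⊤ | out ⊤ | prev ⊥ | push {}
  [4] u=3 | in ⊤ | out ⊤ | prev + | push {1,2}
  [5] u=4 | in ⊤ | out ⊤ | prev ⊥ | push {3}
  [6] u=0 | in ⊤ | out ⊤ | ==
  [7] u=1 | in ⊤ | out ⊤ | ==
  [8] u=2 | in ⊤ | out ⊤ | ==
  [9] u=3 | in ⊤ | out ⊤ | ==

Converged values:
  [0] ⊤
  [1] ⊤
  [2] ⊤
  [3] ⊤
  [4] ⊤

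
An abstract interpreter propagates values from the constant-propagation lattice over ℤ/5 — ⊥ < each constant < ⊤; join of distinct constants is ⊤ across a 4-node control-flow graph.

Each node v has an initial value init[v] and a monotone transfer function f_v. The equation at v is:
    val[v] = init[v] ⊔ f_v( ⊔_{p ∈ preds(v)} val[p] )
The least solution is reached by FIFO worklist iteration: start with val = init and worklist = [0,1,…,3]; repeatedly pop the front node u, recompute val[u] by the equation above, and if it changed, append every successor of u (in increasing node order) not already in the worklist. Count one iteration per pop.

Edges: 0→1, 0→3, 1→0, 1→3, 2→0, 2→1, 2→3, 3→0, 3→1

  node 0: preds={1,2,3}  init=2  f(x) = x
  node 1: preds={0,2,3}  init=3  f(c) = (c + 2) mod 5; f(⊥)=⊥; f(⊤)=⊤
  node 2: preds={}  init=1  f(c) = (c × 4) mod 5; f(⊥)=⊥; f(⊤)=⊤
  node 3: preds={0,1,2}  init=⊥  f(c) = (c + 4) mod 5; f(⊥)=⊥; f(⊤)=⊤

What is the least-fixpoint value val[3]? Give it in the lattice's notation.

Iteration log — 6 steps:
  step 1. node 0  ⊔preds=⊤  new=⊤  old=2  +wl: 
  step 2. node 1  ⊔preds=⊤  new=⊤  old=3  +wl: 0
  step 3. node 2  ⊔preds=⊥  new=1  stable
  step 4. node 3  ⊔preds=⊤  new=⊤  old=⊥  +wl: 1
  step 5. node 0  ⊔preds=⊤  new=⊤  stable
  step 6. node 1  ⊔preds=⊤  new=⊤  stable

Least fixpoint reached:
  node 0: ⊤
  node 1: ⊤
  node 2: 1
  node 3: ⊤

⊤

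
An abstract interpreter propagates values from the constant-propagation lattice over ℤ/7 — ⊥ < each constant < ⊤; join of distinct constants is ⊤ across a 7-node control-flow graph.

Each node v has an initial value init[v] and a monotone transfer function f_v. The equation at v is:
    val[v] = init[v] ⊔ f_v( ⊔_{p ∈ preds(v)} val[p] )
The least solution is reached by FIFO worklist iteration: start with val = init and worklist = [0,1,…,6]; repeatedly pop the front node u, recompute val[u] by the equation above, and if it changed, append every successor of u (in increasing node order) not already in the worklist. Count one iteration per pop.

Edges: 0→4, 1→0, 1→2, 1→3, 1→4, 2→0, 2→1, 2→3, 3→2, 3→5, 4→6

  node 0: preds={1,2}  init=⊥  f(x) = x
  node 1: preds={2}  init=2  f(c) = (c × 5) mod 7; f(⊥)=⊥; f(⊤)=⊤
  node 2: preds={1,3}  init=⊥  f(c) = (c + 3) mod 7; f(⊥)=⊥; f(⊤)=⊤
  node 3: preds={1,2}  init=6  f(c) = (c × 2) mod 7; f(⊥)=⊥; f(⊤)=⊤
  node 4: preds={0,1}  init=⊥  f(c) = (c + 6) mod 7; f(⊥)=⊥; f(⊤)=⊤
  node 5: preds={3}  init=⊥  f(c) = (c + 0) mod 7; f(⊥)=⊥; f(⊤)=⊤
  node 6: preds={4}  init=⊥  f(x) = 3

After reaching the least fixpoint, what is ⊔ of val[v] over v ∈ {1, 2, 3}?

⊤

Worklist (14 pops):
  #1 pop 0: in=2 → 2 (was ⊥); enqueue []
  #2 pop 1: in=⊥ → 2 (no change)
  #3 pop 2: in=⊤ → ⊤ (was ⊥); enqueue [0,1]
  #4 pop 3: in=⊤ → ⊤ (was 6); enqueue [2]
  #5 pop 4: in=2 → 1 (was ⊥); enqueue []
  #6 pop 5: in=⊤ → ⊤ (was ⊥); enqueue []
  #7 pop 6: in=1 → 3 (was ⊥); enqueue []
  #8 pop 0: in=⊤ → ⊤ (was 2); enqueue [4]
  #9 pop 1: in=⊤ → ⊤ (was 2); enqueue [0,3]
  #10 pop 2: in=⊤ → ⊤ (no change)
  #11 pop 4: in=⊤ → ⊤ (was 1); enqueue [6]
  #12 pop 0: in=⊤ → ⊤ (no change)
  #13 pop 3: in=⊤ → ⊤ (no change)
  #14 pop 6: in=⊤ → 3 (no change)

Fixpoint:
  val[0] = ⊤
  val[1] = ⊤
  val[2] = ⊤
  val[3] = ⊤
  val[4] = ⊤
  val[5] = ⊤
  val[6] = 3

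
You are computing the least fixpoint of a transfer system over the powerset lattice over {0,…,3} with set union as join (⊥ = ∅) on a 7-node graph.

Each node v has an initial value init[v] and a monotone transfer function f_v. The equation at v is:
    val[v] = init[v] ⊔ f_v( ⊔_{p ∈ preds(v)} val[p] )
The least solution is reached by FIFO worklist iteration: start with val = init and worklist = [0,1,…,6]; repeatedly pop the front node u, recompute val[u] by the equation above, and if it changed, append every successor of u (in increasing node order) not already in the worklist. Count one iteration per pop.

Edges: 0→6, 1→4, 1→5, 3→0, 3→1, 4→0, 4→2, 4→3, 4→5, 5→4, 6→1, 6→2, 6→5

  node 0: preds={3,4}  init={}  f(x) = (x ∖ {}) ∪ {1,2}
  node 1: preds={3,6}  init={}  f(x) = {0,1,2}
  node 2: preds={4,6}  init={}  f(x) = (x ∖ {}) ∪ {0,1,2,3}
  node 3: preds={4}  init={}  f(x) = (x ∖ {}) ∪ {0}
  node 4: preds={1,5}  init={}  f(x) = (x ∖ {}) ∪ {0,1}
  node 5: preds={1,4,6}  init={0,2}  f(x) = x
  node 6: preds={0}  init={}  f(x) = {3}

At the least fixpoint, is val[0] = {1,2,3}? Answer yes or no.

Trace (24 dequeues):
  [1] u=0 | in {} | out {1,2} | prev {} | push {}
  [2] u=1 | in {} | out {0,1,2} | prev {} | push {}
  [3] u=2 | in {} | out {0,1,2,3} | prev {} | push {}
  [4] u=3 | in {} | out {0} | prev {} | push {0,1}
  [5] u=4 | in {0,1,2} | out {0,1,2} | prev {} | push {2,3}
  [6] u=5 | in {0,1,2} | out {0,1,2} | prev {0,2} | push {4}
  [7] u=6 | in {1,2} | out {3} | prev {} | push {5}
  [8] u=0 | in {0,1,2} | out {0,1,2} | prev {1,2} | push {6}
  [9] u=1 | in {0,3} | out {0,1,2} | ==
  [10] u=2 | in {0,1,2,3} | out {0,1,2,3} | ==
  [11] u=3 | in {0,1,2} | out {0,1,2} | prev {0} | push {0,1}
  [12] u=4 | in {0,1,2} | out {0,1,2} | ==
  [13] u=5 | in {0,1,2,3} | out {0,1,2,3} | prev {0,1,2} | push {4}
  [14] u=6 | in {0,1,2} | out {3} | ==
  [15] u=0 | in {0,1,2} | out {0,1,2} | ==
  [16] u=1 | in {0,1,2,3} | out {0,1,2} | ==
  [17] u=4 | in {0,1,2,3} | out {0,1,2,3} | prev {0,1,2} | push {0,2,3,5}
  [18] u=0 | in {0,1,2,3} | out {0,1,2,3} | prev {0,1,2} | push {6}
  [19] u=2 | in {0,1,2,3} | out {0,1,2,3} | ==
  [20] u=3 | in {0,1,2,3} | out {0,1,2,3} | prev {0,1,2} | push {0,1}
  [21] u=5 | in {0,1,2,3} | out {0,1,2,3} | ==
  [22] u=6 | in {0,1,2,3} | out {3} | ==
  [23] u=0 | in {0,1,2,3} | out {0,1,2,3} | ==
  [24] u=1 | in {0,1,2,3} | out {0,1,2} | ==

Converged values:
  [0] {0,1,2,3}
  [1] {0,1,2}
  [2] {0,1,2,3}
  [3] {0,1,2,3}
  [4] {0,1,2,3}
  [5] {0,1,2,3}
  [6] {3}

no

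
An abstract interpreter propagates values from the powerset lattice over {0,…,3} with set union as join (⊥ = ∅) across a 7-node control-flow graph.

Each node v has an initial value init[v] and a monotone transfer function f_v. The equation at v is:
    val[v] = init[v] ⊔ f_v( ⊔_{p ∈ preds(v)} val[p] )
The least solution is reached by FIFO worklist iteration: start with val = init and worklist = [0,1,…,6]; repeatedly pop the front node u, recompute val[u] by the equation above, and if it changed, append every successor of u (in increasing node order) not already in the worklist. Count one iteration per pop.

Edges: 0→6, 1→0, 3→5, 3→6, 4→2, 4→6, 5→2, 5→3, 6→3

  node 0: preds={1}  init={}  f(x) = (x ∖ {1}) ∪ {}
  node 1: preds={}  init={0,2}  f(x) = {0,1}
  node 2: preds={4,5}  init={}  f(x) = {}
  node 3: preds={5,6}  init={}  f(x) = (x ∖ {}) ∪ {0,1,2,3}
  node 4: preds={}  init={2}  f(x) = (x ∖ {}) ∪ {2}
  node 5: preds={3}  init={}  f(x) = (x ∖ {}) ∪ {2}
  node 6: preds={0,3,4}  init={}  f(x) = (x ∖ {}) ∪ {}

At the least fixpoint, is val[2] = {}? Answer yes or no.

yes

Iteration log — 10 steps:
  step 1. node 0  ⊔preds={0,2}  new={0,2}  old={}  +wl: 
  step 2. node 1  ⊔preds={}  new={0,1,2}  old={0,2}  +wl: 0
  step 3. node 2  ⊔preds={2}  new={}  stable
  step 4. node 3  ⊔preds={}  new={0,1,2,3}  old={}  +wl: 
  step 5. node 4  ⊔preds={}  new={2}  stable
  step 6. node 5  ⊔preds={0,1,2,3}  new={0,1,2,3}  old={}  +wl: 2,3
  step 7. node 6  ⊔preds={0,1,2,3}  new={0,1,2,3}  old={}  +wl: 
  step 8. node 0  ⊔preds={0,1,2}  new={0,2}  stable
  step 9. node 2  ⊔preds={0,1,2,3}  new={}  stable
  step 10. node 3  ⊔preds={0,1,2,3}  new={0,1,2,3}  stable

Least fixpoint reached:
  node 0: {0,2}
  node 1: {0,1,2}
  node 2: {}
  node 3: {0,1,2,3}
  node 4: {2}
  node 5: {0,1,2,3}
  node 6: {0,1,2,3}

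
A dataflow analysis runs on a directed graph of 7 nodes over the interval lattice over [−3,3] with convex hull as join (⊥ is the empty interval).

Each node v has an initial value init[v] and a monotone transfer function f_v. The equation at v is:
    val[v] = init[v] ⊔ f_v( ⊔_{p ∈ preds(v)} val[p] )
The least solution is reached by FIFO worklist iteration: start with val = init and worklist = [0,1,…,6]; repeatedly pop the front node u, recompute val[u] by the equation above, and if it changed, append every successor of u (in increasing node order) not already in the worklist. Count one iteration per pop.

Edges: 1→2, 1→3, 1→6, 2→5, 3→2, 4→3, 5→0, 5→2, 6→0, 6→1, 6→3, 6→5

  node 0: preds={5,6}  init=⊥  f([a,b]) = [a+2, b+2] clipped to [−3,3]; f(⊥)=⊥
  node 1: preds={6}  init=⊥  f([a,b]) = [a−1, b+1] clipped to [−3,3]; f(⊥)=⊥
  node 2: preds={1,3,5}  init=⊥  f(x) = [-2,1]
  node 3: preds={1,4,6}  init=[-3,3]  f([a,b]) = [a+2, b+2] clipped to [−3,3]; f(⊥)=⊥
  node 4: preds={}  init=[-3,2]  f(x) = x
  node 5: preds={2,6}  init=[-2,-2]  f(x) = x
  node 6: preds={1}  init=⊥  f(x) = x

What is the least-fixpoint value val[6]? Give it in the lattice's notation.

Trace (9 dequeues):
  [1] u=0 | in [-2,-2] | out [0,0] | prev ⊥ | push {}
  [2] u=1 | in ⊥ | out ⊥ | ==
  [3] u=2 | in [-3,3] | out [-2,1] | prev ⊥ | push {}
  [4] u=3 | in [-3,2] | out [-3,3] | ==
  [5] u=4 | in ⊥ | out [-3,2] | ==
  [6] u=5 | in [-2,1] | out [-2,1] | prev [-2,-2] | push {0,2}
  [7] u=6 | in ⊥ | out ⊥ | ==
  [8] u=0 | in [-2,1] | out [0,3] | prev [0,0] | push {}
  [9] u=2 | in [-3,3] | out [-2,1] | ==

Converged values:
  [0] [0,3]
  [1] ⊥
  [2] [-2,1]
  [3] [-3,3]
  [4] [-3,2]
  [5] [-2,1]
  [6] ⊥

⊥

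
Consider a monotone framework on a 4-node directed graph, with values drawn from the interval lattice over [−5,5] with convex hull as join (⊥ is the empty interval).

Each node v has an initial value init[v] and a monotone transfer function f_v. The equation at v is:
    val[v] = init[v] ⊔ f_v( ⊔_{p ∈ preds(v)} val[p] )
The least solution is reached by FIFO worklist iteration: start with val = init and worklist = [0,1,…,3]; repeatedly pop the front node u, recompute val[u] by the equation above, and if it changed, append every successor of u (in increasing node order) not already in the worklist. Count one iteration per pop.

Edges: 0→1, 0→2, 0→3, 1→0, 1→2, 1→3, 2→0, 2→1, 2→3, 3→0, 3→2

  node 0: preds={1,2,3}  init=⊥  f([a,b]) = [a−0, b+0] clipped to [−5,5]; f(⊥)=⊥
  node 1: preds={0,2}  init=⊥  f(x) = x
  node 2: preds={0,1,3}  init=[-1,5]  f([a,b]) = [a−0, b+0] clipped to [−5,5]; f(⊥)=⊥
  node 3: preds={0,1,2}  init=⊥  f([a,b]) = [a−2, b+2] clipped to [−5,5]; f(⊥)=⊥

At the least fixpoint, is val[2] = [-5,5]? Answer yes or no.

Worklist (14 pops):
  #1 pop 0: in=[-1,5] → [-1,5] (was ⊥); enqueue []
  #2 pop 1: in=[-1,5] → [-1,5] (was ⊥); enqueue [0]
  #3 pop 2: in=[-1,5] → [-1,5] (no change)
  #4 pop 3: in=[-1,5] → [-3,5] (was ⊥); enqueue [2]
  #5 pop 0: in=[-3,5] → [-3,5] (was [-1,5]); enqueue [1,3]
  #6 pop 2: in=[-3,5] → [-3,5] (was [-1,5]); enqueue [0]
  #7 pop 1: in=[-3,5] → [-3,5] (was [-1,5]); enqueue [2]
  #8 pop 3: in=[-3,5] → [-5,5] (was [-3,5]); enqueue []
  #9 pop 0: in=[-5,5] → [-5,5] (was [-3,5]); enqueue [1,3]
  #10 pop 2: in=[-5,5] → [-5,5] (was [-3,5]); enqueue [0]
  #11 pop 1: in=[-5,5] → [-5,5] (was [-3,5]); enqueue [2]
  #12 pop 3: in=[-5,5] → [-5,5] (no change)
  #13 pop 0: in=[-5,5] → [-5,5] (no change)
  #14 pop 2: in=[-5,5] → [-5,5] (no change)

Fixpoint:
  val[0] = [-5,5]
  val[1] = [-5,5]
  val[2] = [-5,5]
  val[3] = [-5,5]

yes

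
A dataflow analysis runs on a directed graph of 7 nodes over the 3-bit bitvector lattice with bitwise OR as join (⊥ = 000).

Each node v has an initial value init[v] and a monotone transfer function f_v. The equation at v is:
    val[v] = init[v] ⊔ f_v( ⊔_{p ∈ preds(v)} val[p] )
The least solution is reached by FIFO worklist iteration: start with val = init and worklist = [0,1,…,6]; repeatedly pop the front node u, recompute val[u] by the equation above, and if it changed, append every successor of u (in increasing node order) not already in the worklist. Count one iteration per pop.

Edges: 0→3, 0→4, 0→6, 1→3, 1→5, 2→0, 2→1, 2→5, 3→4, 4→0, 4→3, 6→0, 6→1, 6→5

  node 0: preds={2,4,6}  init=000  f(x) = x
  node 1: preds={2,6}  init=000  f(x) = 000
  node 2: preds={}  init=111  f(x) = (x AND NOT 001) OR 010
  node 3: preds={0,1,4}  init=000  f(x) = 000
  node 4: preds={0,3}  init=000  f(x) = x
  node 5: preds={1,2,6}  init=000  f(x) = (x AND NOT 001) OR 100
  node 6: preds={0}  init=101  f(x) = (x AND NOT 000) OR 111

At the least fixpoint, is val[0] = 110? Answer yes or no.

no

Worklist (11 pops):
  #1 pop 0: in=111 → 111 (was 000); enqueue []
  #2 pop 1: in=111 → 000 (no change)
  #3 pop 2: in=000 → 111 (no change)
  #4 pop 3: in=111 → 000 (no change)
  #5 pop 4: in=111 → 111 (was 000); enqueue [0,3]
  #6 pop 5: in=111 → 110 (was 000); enqueue []
  #7 pop 6: in=111 → 111 (was 101); enqueue [1,5]
  #8 pop 0: in=111 → 111 (no change)
  #9 pop 3: in=111 → 000 (no change)
  #10 pop 1: in=111 → 000 (no change)
  #11 pop 5: in=111 → 110 (no change)

Fixpoint:
  val[0] = 111
  val[1] = 000
  val[2] = 111
  val[3] = 000
  val[4] = 111
  val[5] = 110
  val[6] = 111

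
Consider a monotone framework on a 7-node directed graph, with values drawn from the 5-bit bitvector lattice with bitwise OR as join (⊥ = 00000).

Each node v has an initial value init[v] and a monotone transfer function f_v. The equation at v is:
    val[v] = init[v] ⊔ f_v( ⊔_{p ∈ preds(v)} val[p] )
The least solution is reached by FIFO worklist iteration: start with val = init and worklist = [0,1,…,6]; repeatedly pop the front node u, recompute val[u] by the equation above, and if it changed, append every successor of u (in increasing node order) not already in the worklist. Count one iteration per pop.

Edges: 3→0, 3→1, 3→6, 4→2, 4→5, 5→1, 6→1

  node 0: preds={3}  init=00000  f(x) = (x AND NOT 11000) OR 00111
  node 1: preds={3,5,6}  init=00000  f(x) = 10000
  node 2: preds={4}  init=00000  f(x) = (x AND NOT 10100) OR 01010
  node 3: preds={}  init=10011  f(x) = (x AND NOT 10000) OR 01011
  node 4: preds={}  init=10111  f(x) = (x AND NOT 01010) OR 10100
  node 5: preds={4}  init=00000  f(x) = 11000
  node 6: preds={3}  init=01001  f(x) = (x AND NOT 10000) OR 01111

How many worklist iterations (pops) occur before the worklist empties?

Iteration log — 9 steps:
  step 1. node 0  ⊔preds=10011  new=00111  old=00000  +wl: 
  step 2. node 1  ⊔preds=11011  new=10000  old=00000  +wl: 
  step 3. node 2  ⊔preds=10111  new=01011  old=00000  +wl: 
  step 4. node 3  ⊔preds=00000  new=11011  old=10011  +wl: 0,1
  step 5. node 4  ⊔preds=00000  new=10111  stable
  step 6. node 5  ⊔preds=10111  new=11000  old=00000  +wl: 
  step 7. node 6  ⊔preds=11011  new=01111  old=01001  +wl: 
  step 8. node 0  ⊔preds=11011  new=00111  stable
  step 9. node 1  ⊔preds=11111  new=10000  stable

Least fixpoint reached:
  node 0: 00111
  node 1: 10000
  node 2: 01011
  node 3: 11011
  node 4: 10111
  node 5: 11000
  node 6: 01111

9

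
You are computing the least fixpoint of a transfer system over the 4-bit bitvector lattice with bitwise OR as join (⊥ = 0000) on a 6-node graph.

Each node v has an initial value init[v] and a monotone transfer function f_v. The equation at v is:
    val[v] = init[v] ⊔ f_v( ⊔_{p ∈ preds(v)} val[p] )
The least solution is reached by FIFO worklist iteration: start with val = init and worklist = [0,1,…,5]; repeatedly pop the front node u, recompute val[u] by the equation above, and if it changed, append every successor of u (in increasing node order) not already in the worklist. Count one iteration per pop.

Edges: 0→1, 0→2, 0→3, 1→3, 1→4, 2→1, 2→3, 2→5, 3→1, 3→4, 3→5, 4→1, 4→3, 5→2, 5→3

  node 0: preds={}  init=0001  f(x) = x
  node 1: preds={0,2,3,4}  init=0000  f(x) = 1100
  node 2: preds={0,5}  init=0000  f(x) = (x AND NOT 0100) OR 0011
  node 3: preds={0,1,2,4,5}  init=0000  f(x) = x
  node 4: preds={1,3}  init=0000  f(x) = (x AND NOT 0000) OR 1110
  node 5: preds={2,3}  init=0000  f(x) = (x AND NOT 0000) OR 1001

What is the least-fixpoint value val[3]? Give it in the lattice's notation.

1111

Trace (12 dequeues):
  [1] u=0 | in 0000 | out 0001 | ==
  [2] u=1 | in 0001 | out 1100 | prev 0000 | push {}
  [3] u=2 | in 0001 | out 0011 | prev 0000 | push {1}
  [4] u=3 | in 1111 | out 1111 | prev 0000 | push {}
  [5] u=4 | in 1111 | out 1111 | prev 0000 | push {3}
  [6] u=5 | in 1111 | out 1111 | prev 0000 | push {2}
  [7] u=1 | in 1111 | out 1100 | ==
  [8] u=3 | in 1111 | out 1111 | ==
  [9] u=2 | in 1111 | out 1011 | prev 0011 | push {1,3,5}
  [10] u=1 | in 1111 | out 1100 | ==
  [11] u=3 | in 1111 | out 1111 | ==
  [12] u=5 | in 1111 | out 1111 | ==

Converged values:
  [0] 0001
  [1] 1100
  [2] 1011
  [3] 1111
  [4] 1111
  [5] 1111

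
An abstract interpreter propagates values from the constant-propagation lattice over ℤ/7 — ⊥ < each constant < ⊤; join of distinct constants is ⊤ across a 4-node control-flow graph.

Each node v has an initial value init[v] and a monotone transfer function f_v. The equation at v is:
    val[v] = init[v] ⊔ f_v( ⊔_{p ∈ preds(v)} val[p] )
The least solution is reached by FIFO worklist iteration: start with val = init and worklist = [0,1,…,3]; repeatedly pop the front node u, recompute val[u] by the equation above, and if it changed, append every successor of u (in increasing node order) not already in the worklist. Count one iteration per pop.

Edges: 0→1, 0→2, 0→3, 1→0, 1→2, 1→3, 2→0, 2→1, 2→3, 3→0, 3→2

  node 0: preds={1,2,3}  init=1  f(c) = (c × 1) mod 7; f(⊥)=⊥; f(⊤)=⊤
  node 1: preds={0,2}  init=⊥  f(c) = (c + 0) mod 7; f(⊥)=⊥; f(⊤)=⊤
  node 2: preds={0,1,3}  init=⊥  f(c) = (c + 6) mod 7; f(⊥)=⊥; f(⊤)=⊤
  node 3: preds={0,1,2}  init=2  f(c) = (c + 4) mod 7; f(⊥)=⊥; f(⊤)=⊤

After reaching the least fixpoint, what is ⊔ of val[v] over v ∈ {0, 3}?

⊤

Worklist (7 pops):
  #1 pop 0: in=2 → ⊤ (was 1); enqueue []
  #2 pop 1: in=⊤ → ⊤ (was ⊥); enqueue [0]
  #3 pop 2: in=⊤ → ⊤ (was ⊥); enqueue [1]
  #4 pop 3: in=⊤ → ⊤ (was 2); enqueue [2]
  #5 pop 0: in=⊤ → ⊤ (no change)
  #6 pop 1: in=⊤ → ⊤ (no change)
  #7 pop 2: in=⊤ → ⊤ (no change)

Fixpoint:
  val[0] = ⊤
  val[1] = ⊤
  val[2] = ⊤
  val[3] = ⊤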